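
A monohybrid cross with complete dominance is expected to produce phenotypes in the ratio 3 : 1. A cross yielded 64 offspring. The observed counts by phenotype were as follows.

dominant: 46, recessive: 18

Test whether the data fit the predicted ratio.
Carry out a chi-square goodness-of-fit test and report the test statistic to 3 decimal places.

Ratio total = 4. Expected counts: 64×3/4 = 48, 64×1/4 = 16.
χ² = (46−48)²/48 + (18−16)²/16
   = 0.0833 + 0.2500
Sum = 0.333

0.333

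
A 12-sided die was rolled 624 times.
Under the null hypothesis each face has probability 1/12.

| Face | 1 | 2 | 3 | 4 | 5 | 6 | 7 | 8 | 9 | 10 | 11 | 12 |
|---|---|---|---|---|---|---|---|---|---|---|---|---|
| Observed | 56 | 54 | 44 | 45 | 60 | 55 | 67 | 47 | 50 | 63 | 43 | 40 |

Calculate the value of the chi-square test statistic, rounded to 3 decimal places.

15.500

Expected count for each of the 12 categories: 624/12 = 52.
1: (56 − 52)²/52 = 16/52 = 0.3077
2: (54 − 52)²/52 = 4/52 = 0.0769
3: (44 − 52)²/52 = 64/52 = 1.2308
4: (45 − 52)²/52 = 49/52 = 0.9423
5: (60 − 52)²/52 = 64/52 = 1.2308
6: (55 − 52)²/52 = 9/52 = 0.1731
7: (67 − 52)²/52 = 225/52 = 4.3269
8: (47 − 52)²/52 = 25/52 = 0.4808
9: (50 − 52)²/52 = 4/52 = 0.0769
10: (63 − 52)²/52 = 121/52 = 2.3269
11: (43 − 52)²/52 = 81/52 = 1.5577
12: (40 − 52)²/52 = 144/52 = 2.7692
Sum = 15.500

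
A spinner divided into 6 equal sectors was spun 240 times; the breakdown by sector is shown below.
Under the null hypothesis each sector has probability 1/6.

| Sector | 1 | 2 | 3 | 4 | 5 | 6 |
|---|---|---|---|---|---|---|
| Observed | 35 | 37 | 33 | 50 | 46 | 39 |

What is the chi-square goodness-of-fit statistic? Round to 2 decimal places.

Under H₀ each category has probability 1/6, so each expected count is 240/6 = 40.
χ² = (35−40)²/40 + (37−40)²/40 + (33−40)²/40 + (50−40)²/40 + (46−40)²/40 + (39−40)²/40
   = 0.625 + 0.225 + 1.225 + 2.500 + 0.900 + 0.025
Sum = 5.50

5.50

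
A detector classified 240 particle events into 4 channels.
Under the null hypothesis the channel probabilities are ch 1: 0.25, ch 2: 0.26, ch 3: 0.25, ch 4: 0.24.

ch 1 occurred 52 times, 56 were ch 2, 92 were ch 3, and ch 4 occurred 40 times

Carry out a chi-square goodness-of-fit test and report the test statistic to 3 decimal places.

Expected counts E_i = n·p_i: 240×0.25 = 60, 240×0.26 = 62.4, 240×0.25 = 60, 240×0.24 = 57.6.
χ² = (52−60)²/60 + (56−62.4)²/62.4 + (92−60)²/60 + (40−57.6)²/57.6
   = 1.0667 + 0.6564 + 17.0667 + 5.3778
Sum = 24.168

24.168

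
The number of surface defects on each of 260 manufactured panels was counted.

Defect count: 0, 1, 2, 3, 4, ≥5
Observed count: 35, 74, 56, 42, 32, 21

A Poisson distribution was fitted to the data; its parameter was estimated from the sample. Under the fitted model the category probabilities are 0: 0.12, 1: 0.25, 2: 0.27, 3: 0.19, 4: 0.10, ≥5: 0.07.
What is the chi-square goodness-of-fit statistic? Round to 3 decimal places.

7.505

Expected counts E_i = n·p_i: 260×0.12 = 31.2, 260×0.25 = 65, 260×0.27 = 70.2, 260×0.19 = 49.4, 260×0.10 = 26, 260×0.07 = 18.2.
χ² = (35−31.2)²/31.2 + (74−65)²/65 + (56−70.2)²/70.2 + (42−49.4)²/49.4 + (32−26)²/26 + (21−18.2)²/18.2
   = 0.4628 + 1.2462 + 2.8724 + 1.1085 + 1.3846 + 0.4308
Sum = 7.505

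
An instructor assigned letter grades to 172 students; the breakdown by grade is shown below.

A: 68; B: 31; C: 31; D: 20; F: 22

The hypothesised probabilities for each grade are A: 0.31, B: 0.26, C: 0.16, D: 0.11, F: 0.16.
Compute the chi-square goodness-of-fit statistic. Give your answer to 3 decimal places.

Expected counts E_i = n·p_i: 172×0.31 = 53.32, 172×0.26 = 44.72, 172×0.16 = 27.52, 172×0.11 = 18.92, 172×0.16 = 27.52.
cat         O        E   (O−E)²/E
A          68    53.32     4.0417
B          31    44.72     4.2093
C          31    27.52     0.4401
D          20    18.92     0.0616
F          22    27.52     1.1072
Sum = 9.860

9.860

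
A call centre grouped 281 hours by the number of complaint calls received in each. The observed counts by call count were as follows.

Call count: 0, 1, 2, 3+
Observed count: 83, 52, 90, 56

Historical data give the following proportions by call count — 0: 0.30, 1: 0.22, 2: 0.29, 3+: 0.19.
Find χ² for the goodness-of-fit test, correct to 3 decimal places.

2.596

Expected counts E_i = n·p_i: 281×0.30 = 84.3, 281×0.22 = 61.82, 281×0.29 = 81.49, 281×0.19 = 53.39.
χ² = (83−84.3)²/84.3 + (52−61.82)²/61.82 + (90−81.49)²/81.49 + (56−53.39)²/53.39
   = 0.0200 + 1.5599 + 0.8887 + 0.1276
Sum = 2.596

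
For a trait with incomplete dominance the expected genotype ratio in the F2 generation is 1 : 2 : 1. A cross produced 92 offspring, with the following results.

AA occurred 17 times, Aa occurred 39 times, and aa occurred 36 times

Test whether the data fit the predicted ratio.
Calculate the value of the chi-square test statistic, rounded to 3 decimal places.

9.978

Ratio total = 4. Expected counts: 92×1/4 = 23, 92×2/4 = 46, 92×1/4 = 23.
χ² = (17−23)²/23 + (39−46)²/46 + (36−23)²/23
   = 1.5652 + 1.0652 + 7.3478
Sum = 9.978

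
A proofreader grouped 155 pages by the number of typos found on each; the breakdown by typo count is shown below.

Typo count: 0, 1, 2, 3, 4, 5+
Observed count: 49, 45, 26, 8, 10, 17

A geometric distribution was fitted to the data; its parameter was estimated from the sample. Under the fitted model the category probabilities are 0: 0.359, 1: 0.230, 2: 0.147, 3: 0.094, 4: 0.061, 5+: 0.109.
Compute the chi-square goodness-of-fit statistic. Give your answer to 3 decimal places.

6.694

Expected counts E_i = n·p_i: 155×0.359 = 55.645, 155×0.230 = 35.65, 155×0.147 = 22.785, 155×0.094 = 14.57, 155×0.061 = 9.455, 155×0.109 = 16.895.
0: (49 − 55.645)²/55.645 = 44.156025/55.645 = 0.7935
1: (45 − 35.65)²/35.65 = 87.4225/35.65 = 2.4522
2: (26 − 22.785)²/22.785 = 10.336225/22.785 = 0.4536
3: (8 − 14.57)²/14.57 = 43.1649/14.57 = 2.9626
4: (10 − 9.455)²/9.455 = 0.297025/9.455 = 0.0314
5+: (17 − 16.895)²/16.895 = 0.011025/16.895 = 0.0007
Sum = 6.694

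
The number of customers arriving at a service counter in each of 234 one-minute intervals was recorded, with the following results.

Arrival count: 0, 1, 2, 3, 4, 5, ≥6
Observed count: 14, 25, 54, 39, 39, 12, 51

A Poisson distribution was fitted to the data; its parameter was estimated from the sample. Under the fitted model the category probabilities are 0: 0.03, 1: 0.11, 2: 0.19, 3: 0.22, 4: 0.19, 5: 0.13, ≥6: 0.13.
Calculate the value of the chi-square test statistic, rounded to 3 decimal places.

37.781

Expected counts E_i = n·p_i: 234×0.03 = 7.02, 234×0.11 = 25.74, 234×0.19 = 44.46, 234×0.22 = 51.48, 234×0.19 = 44.46, 234×0.13 = 30.42, 234×0.13 = 30.42.
0: (14 − 7.02)²/7.02 = 48.7204/7.02 = 6.9402
1: (25 − 25.74)²/25.74 = 0.5476/25.74 = 0.0213
2: (54 − 44.46)²/44.46 = 91.0116/44.46 = 2.0470
3: (39 − 51.48)²/51.48 = 155.7504/51.48 = 3.0255
4: (39 − 44.46)²/44.46 = 29.8116/44.46 = 0.6705
5: (12 − 30.42)²/30.42 = 339.2964/30.42 = 11.1537
≥6: (51 − 30.42)²/30.42 = 423.5364/30.42 = 13.9230
Sum = 37.781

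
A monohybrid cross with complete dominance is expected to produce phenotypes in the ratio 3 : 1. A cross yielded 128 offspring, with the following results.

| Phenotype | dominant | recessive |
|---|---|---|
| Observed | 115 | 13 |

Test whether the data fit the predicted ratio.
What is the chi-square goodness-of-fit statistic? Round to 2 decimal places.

15.04

Ratio total = 4. Expected counts: 128×3/4 = 96, 128×1/4 = 32.
χ² = (115−96)²/96 + (13−32)²/32
   = 3.760 + 11.281
Sum = 15.04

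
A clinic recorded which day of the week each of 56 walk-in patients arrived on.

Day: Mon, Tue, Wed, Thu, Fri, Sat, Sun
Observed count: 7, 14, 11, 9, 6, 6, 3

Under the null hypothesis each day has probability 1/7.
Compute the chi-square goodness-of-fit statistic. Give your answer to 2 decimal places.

Expected count for each of the 7 categories: 56/7 = 8.
χ² = (7−8)²/8 + (14−8)²/8 + (11−8)²/8 + (9−8)²/8 + (6−8)²/8 + (6−8)²/8 + (3−8)²/8
   = 0.125 + 4.500 + 1.125 + 0.125 + 0.500 + 0.500 + 3.125
Sum = 10.00

10.00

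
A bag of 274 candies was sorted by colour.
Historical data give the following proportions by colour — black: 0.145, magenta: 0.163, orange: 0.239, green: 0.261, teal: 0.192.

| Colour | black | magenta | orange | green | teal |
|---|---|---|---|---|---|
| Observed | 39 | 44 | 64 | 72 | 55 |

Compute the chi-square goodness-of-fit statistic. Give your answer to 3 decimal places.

Expected counts E_i = n·p_i: 274×0.145 = 39.73, 274×0.163 = 44.662, 274×0.239 = 65.486, 274×0.261 = 71.514, 274×0.192 = 52.608.
χ² = (39−39.73)²/39.73 + (44−44.662)²/44.662 + (64−65.486)²/65.486 + (72−71.514)²/71.514 + (55−52.608)²/52.608
   = 0.0134 + 0.0098 + 0.0337 + 0.0033 + 0.1088
Sum = 0.169

0.169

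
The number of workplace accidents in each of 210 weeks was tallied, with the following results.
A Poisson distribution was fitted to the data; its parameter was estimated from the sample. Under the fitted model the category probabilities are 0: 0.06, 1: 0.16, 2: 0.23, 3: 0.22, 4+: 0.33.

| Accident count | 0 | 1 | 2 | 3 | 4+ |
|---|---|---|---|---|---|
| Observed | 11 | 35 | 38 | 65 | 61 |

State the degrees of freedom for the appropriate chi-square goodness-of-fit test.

There are k = 5 categories and 1 parameter estimated from the data, so df = 5 − 1 − 1 = 3.

3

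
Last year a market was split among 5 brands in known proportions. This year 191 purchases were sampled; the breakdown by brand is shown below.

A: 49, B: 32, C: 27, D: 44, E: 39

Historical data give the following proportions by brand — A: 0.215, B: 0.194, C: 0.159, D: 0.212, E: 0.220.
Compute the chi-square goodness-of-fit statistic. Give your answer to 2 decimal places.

Expected counts E_i = n·p_i: 191×0.215 = 41.065, 191×0.194 = 37.054, 191×0.159 = 30.369, 191×0.212 = 40.492, 191×0.220 = 42.02.
χ² = (49−41.065)²/41.065 + (32−37.054)²/37.054 + (27−30.369)²/30.369 + (44−40.492)²/40.492 + (39−42.02)²/42.02
   = 1.533 + 0.689 + 0.374 + 0.304 + 0.217
Sum = 3.12

3.12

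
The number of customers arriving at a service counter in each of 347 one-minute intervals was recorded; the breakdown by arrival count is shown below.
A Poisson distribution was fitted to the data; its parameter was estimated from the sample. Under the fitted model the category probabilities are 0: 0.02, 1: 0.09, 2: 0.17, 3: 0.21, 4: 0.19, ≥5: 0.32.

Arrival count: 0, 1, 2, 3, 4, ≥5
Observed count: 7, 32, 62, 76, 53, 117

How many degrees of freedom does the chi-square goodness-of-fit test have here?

4

There are k = 6 categories and 1 parameter estimated from the data, so df = 6 − 1 − 1 = 4.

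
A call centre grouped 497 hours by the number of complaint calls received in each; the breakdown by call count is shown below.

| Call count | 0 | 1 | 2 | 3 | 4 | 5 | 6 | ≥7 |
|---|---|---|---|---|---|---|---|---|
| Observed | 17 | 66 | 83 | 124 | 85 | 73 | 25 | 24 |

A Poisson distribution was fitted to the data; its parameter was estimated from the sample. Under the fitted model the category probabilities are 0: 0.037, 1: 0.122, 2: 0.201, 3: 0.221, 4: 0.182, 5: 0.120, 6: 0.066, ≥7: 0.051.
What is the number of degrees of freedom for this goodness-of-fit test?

6

There are k = 8 categories and 1 parameter estimated from the data, so df = 8 − 1 − 1 = 6.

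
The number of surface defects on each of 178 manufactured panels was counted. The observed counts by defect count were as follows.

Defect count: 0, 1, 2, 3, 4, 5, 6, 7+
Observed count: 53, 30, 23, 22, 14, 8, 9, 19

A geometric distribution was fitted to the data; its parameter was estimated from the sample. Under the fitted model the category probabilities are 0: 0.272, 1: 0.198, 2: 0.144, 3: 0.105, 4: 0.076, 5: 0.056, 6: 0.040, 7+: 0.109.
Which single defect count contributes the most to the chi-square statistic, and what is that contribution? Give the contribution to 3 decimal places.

Expected counts E_i = n·p_i: 178×0.272 = 48.416, 178×0.198 = 35.244, 178×0.144 = 25.632, 178×0.105 = 18.69, 178×0.076 = 13.528, 178×0.056 = 9.968, 178×0.040 = 7.12, 178×0.109 = 19.402.
χ² = (53−48.416)²/48.416 + (30−35.244)²/35.244 + (23−25.632)²/25.632 + (22−18.69)²/18.69 + (14−13.528)²/13.528 + (8−9.968)²/9.968 + (9−7.12)²/7.12 + (19−19.402)²/19.402
   = 0.4340 + 0.7803 + 0.2703 + 0.5862 + 0.0165 + 0.3885 + 0.4964 + 0.0083
The largest term is for 1: 0.780.

1, 0.780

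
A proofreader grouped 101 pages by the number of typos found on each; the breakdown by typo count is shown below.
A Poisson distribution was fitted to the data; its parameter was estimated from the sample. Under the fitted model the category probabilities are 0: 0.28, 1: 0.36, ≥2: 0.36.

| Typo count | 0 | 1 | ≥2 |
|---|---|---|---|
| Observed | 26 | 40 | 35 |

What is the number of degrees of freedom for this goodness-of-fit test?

There are k = 3 categories and 1 parameter estimated from the data, so df = 3 − 1 − 1 = 1.

1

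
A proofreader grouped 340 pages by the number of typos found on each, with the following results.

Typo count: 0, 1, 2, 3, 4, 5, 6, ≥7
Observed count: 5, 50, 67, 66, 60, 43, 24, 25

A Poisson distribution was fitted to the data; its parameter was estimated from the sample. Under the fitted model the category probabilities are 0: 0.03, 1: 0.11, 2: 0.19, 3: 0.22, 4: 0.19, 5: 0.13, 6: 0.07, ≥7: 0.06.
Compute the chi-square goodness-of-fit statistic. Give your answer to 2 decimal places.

Expected counts E_i = n·p_i: 340×0.03 = 10.2, 340×0.11 = 37.4, 340×0.19 = 64.6, 340×0.22 = 74.8, 340×0.19 = 64.6, 340×0.13 = 44.2, 340×0.07 = 23.8, 340×0.06 = 20.4.
χ² = (5−10.2)²/10.2 + (50−37.4)²/37.4 + (67−64.6)²/64.6 + (66−74.8)²/74.8 + (60−64.6)²/64.6 + (43−44.2)²/44.2 + (24−23.8)²/23.8 + (25−20.4)²/20.4
   = 2.651 + 4.245 + 0.089 + 1.035 + 0.328 + 0.033 + 0.002 + 1.037
Sum = 9.42

9.42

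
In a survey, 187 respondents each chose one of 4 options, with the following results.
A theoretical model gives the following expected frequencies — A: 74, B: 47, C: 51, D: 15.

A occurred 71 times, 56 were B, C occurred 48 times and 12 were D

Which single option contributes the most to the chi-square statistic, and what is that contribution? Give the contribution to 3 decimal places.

A: (71 − 74)²/74 = 9/74 = 0.1216
B: (56 − 47)²/47 = 81/47 = 1.7234
C: (48 − 51)²/51 = 9/51 = 0.1765
D: (12 − 15)²/15 = 9/15 = 0.6000
The largest term is for B: 1.723.

B, 1.723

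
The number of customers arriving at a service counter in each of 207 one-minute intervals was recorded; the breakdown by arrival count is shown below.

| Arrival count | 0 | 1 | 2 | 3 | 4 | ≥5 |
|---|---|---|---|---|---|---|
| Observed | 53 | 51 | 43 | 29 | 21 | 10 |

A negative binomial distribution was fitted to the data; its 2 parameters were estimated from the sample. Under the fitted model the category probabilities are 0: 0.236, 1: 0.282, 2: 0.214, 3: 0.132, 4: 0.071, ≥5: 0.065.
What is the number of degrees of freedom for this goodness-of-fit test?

3

There are k = 6 categories and 2 parameters estimated from the data, so df = 6 − 1 − 2 = 3.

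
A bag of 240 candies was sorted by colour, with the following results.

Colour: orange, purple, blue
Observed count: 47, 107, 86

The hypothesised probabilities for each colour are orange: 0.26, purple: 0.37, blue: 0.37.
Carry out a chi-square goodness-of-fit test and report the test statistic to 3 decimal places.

Expected counts E_i = n·p_i: 240×0.26 = 62.4, 240×0.37 = 88.8, 240×0.37 = 88.8.
orange: (47 − 62.4)²/62.4 = 237.16/62.4 = 3.8006
purple: (107 − 88.8)²/88.8 = 331.24/88.8 = 3.7302
blue: (86 − 88.8)²/88.8 = 7.84/88.8 = 0.0883
Sum = 7.619

7.619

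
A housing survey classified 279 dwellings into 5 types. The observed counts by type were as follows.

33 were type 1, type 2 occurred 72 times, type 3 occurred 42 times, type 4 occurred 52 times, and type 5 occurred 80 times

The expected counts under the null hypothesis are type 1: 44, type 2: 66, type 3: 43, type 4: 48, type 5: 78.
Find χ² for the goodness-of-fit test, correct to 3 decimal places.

3.703

cat         O        E   (O−E)²/E
type 1     33       44     2.7500
type 2     72       66     0.5455
type 3     42       43     0.0233
type 4     52       48     0.3333
type 5     80       78     0.0513
Sum = 3.703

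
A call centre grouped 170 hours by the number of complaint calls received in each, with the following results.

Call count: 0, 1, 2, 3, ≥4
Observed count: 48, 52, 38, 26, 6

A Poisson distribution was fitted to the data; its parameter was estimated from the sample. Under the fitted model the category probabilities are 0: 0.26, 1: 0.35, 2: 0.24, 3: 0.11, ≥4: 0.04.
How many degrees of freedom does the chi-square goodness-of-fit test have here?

There are k = 5 categories and 1 parameter estimated from the data, so df = 5 − 1 − 1 = 3.

3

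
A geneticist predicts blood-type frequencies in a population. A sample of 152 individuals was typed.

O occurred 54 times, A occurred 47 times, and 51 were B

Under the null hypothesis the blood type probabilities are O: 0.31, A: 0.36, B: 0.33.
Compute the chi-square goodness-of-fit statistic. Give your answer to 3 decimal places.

Expected counts E_i = n·p_i: 152×0.31 = 47.12, 152×0.36 = 54.72, 152×0.33 = 50.16.
O: (54 − 47.12)²/47.12 = 47.3344/47.12 = 1.0046
A: (47 − 54.72)²/54.72 = 59.5984/54.72 = 1.0892
B: (51 − 50.16)²/50.16 = 0.7056/50.16 = 0.0141
Sum = 2.108

2.108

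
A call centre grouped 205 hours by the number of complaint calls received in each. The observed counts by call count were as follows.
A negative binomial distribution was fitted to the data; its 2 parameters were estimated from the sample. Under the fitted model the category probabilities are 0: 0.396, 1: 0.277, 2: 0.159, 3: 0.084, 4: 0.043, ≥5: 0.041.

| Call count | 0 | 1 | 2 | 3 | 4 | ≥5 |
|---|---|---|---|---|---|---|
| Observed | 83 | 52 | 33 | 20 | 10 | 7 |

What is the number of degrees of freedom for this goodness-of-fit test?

There are k = 6 categories and 2 parameters estimated from the data, so df = 6 − 1 − 2 = 3.

3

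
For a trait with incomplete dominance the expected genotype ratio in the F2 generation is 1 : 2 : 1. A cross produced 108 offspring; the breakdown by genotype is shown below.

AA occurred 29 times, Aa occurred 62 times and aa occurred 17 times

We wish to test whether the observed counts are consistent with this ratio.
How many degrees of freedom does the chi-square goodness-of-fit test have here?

There are k = 3 categories and no parameters were estimated from the data, so df = 3 − 1 = 2.

2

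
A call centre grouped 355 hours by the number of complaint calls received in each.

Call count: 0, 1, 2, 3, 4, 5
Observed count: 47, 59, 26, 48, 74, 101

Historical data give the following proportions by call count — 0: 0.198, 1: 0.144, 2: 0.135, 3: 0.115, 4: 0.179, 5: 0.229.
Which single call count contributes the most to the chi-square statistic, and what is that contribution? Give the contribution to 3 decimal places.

Expected counts E_i = n·p_i: 355×0.198 = 70.29, 355×0.144 = 51.12, 355×0.135 = 47.925, 355×0.115 = 40.825, 355×0.179 = 63.545, 355×0.229 = 81.295.
χ² = (47−70.29)²/70.29 + (59−51.12)²/51.12 + (26−47.925)²/47.925 + (48−40.825)²/40.825 + (74−63.545)²/63.545 + (101−81.295)²/81.295
   = 7.7169 + 1.2147 + 10.0304 + 1.2610 + 1.7202 + 4.7763
The largest term is for 2: 10.030.

2, 10.030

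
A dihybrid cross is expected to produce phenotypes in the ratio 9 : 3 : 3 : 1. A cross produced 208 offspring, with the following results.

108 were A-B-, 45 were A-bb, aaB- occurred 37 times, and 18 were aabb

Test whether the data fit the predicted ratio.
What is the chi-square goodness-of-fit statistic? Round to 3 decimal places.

Ratio total = 16. Expected counts: 208×9/16 = 117, 208×3/16 = 39, 208×3/16 = 39, 208×1/16 = 13.
cat         O        E   (O−E)²/E
A-B-      108      117     0.6923
A-bb       45       39     0.9231
aaB-       37       39     0.1026
aabb       18       13     1.9231
Sum = 3.641

3.641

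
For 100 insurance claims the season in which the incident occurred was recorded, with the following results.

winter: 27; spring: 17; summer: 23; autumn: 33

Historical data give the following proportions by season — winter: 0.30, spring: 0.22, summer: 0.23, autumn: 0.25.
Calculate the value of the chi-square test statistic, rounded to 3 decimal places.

3.996

Expected counts E_i = n·p_i: 100×0.30 = 30, 100×0.22 = 22, 100×0.23 = 23, 100×0.25 = 25.
winter: (27 − 30)²/30 = 9/30 = 0.3000
spring: (17 − 22)²/22 = 25/22 = 1.1364
summer: (23 − 23)²/23 = 0/23 = 0.0000
autumn: (33 − 25)²/25 = 64/25 = 2.5600
Sum = 3.996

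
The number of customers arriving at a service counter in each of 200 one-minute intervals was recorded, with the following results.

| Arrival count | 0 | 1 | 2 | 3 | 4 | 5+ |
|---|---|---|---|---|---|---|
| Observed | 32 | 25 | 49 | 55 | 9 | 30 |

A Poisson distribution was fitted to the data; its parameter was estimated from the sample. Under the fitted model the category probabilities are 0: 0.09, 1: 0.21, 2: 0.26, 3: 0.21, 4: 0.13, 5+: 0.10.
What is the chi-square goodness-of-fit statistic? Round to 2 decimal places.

38.08

Expected counts E_i = n·p_i: 200×0.09 = 18, 200×0.21 = 42, 200×0.26 = 52, 200×0.21 = 42, 200×0.13 = 26, 200×0.10 = 20.
cat         O        E   (O−E)²/E
0          32       18     10.889
1          25       42      6.881
2          49       52      0.173
3          55       42      4.024
4           9       26     11.115
5+         30       20      5.000
Sum = 38.08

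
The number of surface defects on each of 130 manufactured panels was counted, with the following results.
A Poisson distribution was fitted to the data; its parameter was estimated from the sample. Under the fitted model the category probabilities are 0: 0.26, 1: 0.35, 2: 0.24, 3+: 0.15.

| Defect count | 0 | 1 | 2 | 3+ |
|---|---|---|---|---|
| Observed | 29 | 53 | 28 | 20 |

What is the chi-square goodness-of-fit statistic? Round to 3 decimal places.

2.259

Expected counts E_i = n·p_i: 130×0.26 = 33.8, 130×0.35 = 45.5, 130×0.24 = 31.2, 130×0.15 = 19.5.
χ² = (29−33.8)²/33.8 + (53−45.5)²/45.5 + (28−31.2)²/31.2 + (20−19.5)²/19.5
   = 0.6817 + 1.2363 + 0.3282 + 0.0128
Sum = 2.259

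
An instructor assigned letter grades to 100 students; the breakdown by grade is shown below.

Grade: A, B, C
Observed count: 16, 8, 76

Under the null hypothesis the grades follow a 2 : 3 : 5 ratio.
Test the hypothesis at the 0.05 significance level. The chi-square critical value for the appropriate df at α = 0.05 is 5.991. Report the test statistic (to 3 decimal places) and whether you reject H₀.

30.453; reject

Ratio total = 10. Expected counts: 100×2/10 = 20, 100×3/10 = 30, 100×5/10 = 50.
χ² = (16−20)²/20 + (8−30)²/30 + (76−50)²/50
   = 0.8000 + 16.1333 + 13.5200
Sum = 30.453
df = 2. Since 30.453 > 5.991, we reject H₀.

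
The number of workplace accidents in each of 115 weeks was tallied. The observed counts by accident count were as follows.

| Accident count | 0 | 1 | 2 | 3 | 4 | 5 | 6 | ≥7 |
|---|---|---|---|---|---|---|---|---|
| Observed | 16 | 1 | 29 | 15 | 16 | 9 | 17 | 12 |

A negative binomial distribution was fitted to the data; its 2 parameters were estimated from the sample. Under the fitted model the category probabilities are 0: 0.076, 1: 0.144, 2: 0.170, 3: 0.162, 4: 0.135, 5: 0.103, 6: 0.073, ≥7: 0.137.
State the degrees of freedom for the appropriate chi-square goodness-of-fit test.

5

There are k = 8 categories and 2 parameters estimated from the data, so df = 8 − 1 − 2 = 5.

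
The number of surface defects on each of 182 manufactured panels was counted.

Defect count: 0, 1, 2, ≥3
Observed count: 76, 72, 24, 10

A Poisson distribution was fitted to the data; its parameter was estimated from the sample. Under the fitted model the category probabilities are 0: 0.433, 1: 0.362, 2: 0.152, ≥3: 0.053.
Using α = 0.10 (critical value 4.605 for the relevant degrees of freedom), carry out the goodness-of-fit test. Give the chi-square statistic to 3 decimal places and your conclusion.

1.166; do not reject

Expected counts E_i = n·p_i: 182×0.433 = 78.806, 182×0.362 = 65.884, 182×0.152 = 27.664, 182×0.053 = 9.646.
cat         O        E   (O−E)²/E
0          76   78.806     0.0999
1          72   65.884     0.5677
2          24   27.664     0.4853
≥3         10    9.646     0.0130
Sum = 1.166
df = 2. Since 1.166 < 4.605, we do not reject H₀.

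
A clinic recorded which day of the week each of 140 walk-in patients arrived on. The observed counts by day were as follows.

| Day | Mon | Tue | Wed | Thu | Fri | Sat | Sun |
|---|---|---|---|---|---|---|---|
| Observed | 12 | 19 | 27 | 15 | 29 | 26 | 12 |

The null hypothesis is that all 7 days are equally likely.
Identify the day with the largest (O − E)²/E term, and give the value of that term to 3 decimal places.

Fri, 4.050

Expected count for each of the 7 categories: 140/7 = 20.
Mon: (12 − 20)²/20 = 64/20 = 3.2000
Tue: (19 − 20)²/20 = 1/20 = 0.0500
Wed: (27 − 20)²/20 = 49/20 = 2.4500
Thu: (15 − 20)²/20 = 25/20 = 1.2500
Fri: (29 − 20)²/20 = 81/20 = 4.0500
Sat: (26 − 20)²/20 = 36/20 = 1.8000
Sun: (12 − 20)²/20 = 64/20 = 3.2000
The largest term is for Fri: 4.050.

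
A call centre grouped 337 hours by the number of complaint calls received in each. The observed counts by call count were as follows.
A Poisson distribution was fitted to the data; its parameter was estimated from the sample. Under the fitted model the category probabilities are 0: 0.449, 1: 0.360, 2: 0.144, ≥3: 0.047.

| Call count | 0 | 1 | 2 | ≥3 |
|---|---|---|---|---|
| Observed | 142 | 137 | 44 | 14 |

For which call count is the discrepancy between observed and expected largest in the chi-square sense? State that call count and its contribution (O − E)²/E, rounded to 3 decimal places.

Expected counts E_i = n·p_i: 337×0.449 = 151.313, 337×0.360 = 121.32, 337×0.144 = 48.528, 337×0.047 = 15.839.
0: (142 − 151.313)²/151.313 = 86.731969/151.313 = 0.5732
1: (137 − 121.32)²/121.32 = 245.8624/121.32 = 2.0266
2: (44 − 48.528)²/48.528 = 20.502784/48.528 = 0.4225
≥3: (14 − 15.839)²/15.839 = 3.381921/15.839 = 0.2135
The largest term is for 1: 2.027.

1, 2.027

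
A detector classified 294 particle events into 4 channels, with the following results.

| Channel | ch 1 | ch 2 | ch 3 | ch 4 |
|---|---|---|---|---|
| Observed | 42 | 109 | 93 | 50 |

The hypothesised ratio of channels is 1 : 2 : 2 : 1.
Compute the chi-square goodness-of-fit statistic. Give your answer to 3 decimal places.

Ratio total = 6. Expected counts: 294×1/6 = 49, 294×2/6 = 98, 294×2/6 = 98, 294×1/6 = 49.
cat         O        E   (O−E)²/E
ch 1       42       49     1.0000
ch 2      109       98     1.2347
ch 3       93       98     0.2551
ch 4       50       49     0.0204
Sum = 2.510

2.510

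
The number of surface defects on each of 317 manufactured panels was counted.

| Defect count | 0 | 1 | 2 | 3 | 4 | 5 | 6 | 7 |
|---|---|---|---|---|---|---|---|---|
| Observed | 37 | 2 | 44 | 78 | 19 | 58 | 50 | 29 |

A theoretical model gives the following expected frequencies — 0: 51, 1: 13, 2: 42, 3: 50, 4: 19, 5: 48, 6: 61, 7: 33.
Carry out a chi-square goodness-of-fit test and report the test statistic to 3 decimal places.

33.478

χ² = (37−51)²/51 + (2−13)²/13 + (44−42)²/42 + (78−50)²/50 + (19−19)²/19 + (58−48)²/48 + (50−61)²/61 + (29−33)²/33
   = 3.8431 + 9.3077 + 0.0952 + 15.6800 + 0.0000 + 2.0833 + 1.9836 + 0.4848
Sum = 33.478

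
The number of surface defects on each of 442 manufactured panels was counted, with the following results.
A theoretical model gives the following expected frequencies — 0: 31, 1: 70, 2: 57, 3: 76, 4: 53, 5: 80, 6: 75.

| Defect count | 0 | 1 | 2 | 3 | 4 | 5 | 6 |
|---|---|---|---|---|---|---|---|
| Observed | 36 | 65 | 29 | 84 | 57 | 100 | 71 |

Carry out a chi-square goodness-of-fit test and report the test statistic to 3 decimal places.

21.275

cat         O        E   (O−E)²/E
0          36       31     0.8065
1          65       70     0.3571
2          29       57    13.7544
3          84       76     0.8421
4          57       53     0.3019
5         100       80     5.0000
6          71       75     0.2133
Sum = 21.275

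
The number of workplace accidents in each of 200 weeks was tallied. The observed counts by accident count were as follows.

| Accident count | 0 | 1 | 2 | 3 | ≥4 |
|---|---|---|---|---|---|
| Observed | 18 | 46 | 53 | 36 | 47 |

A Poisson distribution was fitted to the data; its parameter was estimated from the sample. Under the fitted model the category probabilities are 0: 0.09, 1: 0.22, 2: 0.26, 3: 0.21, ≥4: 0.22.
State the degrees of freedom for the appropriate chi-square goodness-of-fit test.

3

There are k = 5 categories and 1 parameter estimated from the data, so df = 5 − 1 − 1 = 3.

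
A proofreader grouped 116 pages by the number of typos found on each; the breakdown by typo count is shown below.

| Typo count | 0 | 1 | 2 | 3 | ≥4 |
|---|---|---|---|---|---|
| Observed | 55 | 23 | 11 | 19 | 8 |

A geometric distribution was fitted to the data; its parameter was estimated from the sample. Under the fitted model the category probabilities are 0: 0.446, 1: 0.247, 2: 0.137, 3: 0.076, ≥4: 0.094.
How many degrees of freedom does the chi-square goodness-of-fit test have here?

3

There are k = 5 categories and 1 parameter estimated from the data, so df = 5 − 1 − 1 = 3.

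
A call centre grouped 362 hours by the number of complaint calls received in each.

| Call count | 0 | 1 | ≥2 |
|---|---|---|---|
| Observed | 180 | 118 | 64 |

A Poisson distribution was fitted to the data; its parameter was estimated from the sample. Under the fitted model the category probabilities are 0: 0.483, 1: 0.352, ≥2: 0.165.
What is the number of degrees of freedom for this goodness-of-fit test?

1

There are k = 3 categories and 1 parameter estimated from the data, so df = 3 − 1 − 1 = 1.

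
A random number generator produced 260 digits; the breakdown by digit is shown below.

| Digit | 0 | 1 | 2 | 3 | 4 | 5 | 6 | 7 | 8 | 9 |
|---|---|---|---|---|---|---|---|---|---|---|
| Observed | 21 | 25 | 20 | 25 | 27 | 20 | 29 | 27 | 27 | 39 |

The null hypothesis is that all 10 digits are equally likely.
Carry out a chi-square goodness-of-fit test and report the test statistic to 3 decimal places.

Expected count for each of the 10 categories: 260/10 = 26.
cat         O        E   (O−E)²/E
0          21       26     0.9615
1          25       26     0.0385
2          20       26     1.3846
3          25       26     0.0385
4          27       26     0.0385
5          20       26     1.3846
6          29       26     0.3462
7          27       26     0.0385
8          27       26     0.0385
9          39       26     6.5000
Sum = 10.769

10.769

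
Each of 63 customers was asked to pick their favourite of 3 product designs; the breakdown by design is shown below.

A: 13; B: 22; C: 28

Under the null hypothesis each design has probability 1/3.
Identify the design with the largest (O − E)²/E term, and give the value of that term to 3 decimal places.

Under H₀ each category has probability 1/3, so each expected count is 63/3 = 21.
χ² = (13−21)²/21 + (22−21)²/21 + (28−21)²/21
   = 3.0476 + 0.0476 + 2.3333
The largest term is for A: 3.048.

A, 3.048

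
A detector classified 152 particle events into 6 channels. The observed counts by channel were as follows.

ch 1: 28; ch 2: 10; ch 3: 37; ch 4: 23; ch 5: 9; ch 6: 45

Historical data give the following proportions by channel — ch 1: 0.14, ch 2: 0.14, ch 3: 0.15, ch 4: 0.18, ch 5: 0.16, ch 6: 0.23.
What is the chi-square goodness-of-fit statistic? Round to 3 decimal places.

30.174

Expected counts E_i = n·p_i: 152×0.14 = 21.28, 152×0.14 = 21.28, 152×0.15 = 22.8, 152×0.18 = 27.36, 152×0.16 = 24.32, 152×0.23 = 34.96.
χ² = (28−21.28)²/21.28 + (10−21.28)²/21.28 + (37−22.8)²/22.8 + (23−27.36)²/27.36 + (9−24.32)²/24.32 + (45−34.96)²/34.96
   = 2.1221 + 5.9792 + 8.8439 + 0.6948 + 9.6506 + 2.8833
Sum = 30.174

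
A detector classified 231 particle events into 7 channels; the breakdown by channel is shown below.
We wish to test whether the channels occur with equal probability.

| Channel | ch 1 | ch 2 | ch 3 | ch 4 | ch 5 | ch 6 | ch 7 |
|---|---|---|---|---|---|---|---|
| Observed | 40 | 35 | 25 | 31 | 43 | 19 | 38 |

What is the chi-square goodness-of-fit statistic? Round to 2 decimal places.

Under H₀ each category has probability 1/7, so each expected count is 231/7 = 33.
ch 1: (40 − 33)²/33 = 49/33 = 1.485
ch 2: (35 − 33)²/33 = 4/33 = 0.121
ch 3: (25 − 33)²/33 = 64/33 = 1.939
ch 4: (31 − 33)²/33 = 4/33 = 0.121
ch 5: (43 − 33)²/33 = 100/33 = 3.030
ch 6: (19 − 33)²/33 = 196/33 = 5.939
ch 7: (38 − 33)²/33 = 25/33 = 0.758
Sum = 13.39

13.39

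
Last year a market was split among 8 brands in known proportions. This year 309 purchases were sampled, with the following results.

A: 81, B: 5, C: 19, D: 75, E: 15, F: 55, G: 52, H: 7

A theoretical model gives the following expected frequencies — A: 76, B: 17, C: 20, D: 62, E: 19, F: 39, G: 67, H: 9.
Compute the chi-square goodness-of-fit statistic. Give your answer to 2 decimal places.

A: (81 − 76)²/76 = 25/76 = 0.329
B: (5 − 17)²/17 = 144/17 = 8.471
C: (19 − 20)²/20 = 1/20 = 0.050
D: (75 − 62)²/62 = 169/62 = 2.726
E: (15 − 19)²/19 = 16/19 = 0.842
F: (55 − 39)²/39 = 256/39 = 6.564
G: (52 − 67)²/67 = 225/67 = 3.358
H: (7 − 9)²/9 = 4/9 = 0.444
Sum = 22.78

22.78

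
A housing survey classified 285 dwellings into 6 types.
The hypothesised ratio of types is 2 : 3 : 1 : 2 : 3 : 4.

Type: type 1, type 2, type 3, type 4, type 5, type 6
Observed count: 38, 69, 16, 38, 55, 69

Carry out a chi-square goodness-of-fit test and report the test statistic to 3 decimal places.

Ratio total = 15. Expected counts: 285×2/15 = 38, 285×3/15 = 57, 285×1/15 = 19, 285×2/15 = 38, 285×3/15 = 57, 285×4/15 = 76.
χ² = (38−38)²/38 + (69−57)²/57 + (16−19)²/19 + (38−38)²/38 + (55−57)²/57 + (69−76)²/76
   = 0.0000 + 2.5263 + 0.4737 + 0.0000 + 0.0702 + 0.6447
Sum = 3.715

3.715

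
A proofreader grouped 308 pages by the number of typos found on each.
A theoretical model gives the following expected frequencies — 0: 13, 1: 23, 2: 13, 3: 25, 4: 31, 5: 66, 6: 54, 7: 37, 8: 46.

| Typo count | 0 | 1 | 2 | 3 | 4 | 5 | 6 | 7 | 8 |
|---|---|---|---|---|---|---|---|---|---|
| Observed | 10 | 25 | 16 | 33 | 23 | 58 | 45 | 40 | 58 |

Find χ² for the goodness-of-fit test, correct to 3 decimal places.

cat         O        E   (O−E)²/E
0          10       13     0.6923
1          25       23     0.1739
2          16       13     0.6923
3          33       25     2.5600
4          23       31     2.0645
5          58       66     0.9697
6          45       54     1.5000
7          40       37     0.2432
8          58       46     3.1304
Sum = 12.026

12.026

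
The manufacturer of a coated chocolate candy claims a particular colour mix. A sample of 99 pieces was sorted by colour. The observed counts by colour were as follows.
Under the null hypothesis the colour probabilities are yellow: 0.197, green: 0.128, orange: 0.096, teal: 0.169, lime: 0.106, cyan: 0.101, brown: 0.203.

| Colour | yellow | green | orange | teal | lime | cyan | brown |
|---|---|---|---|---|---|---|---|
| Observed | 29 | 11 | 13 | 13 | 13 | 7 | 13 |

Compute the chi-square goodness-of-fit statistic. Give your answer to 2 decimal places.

10.97

Expected counts E_i = n·p_i: 99×0.197 = 19.503, 99×0.128 = 12.672, 99×0.096 = 9.504, 99×0.169 = 16.731, 99×0.106 = 10.494, 99×0.101 = 9.999, 99×0.203 = 20.097.
yellow: (29 − 19.503)²/19.503 = 90.193009/19.503 = 4.625
green: (11 − 12.672)²/12.672 = 2.795584/12.672 = 0.221
orange: (13 − 9.504)²/9.504 = 12.222016/9.504 = 1.286
teal: (13 − 16.731)²/16.731 = 13.920361/16.731 = 0.832
lime: (13 − 10.494)²/10.494 = 6.280036/10.494 = 0.598
cyan: (7 − 9.999)²/9.999 = 8.994001/9.999 = 0.899
brown: (13 − 20.097)²/20.097 = 50.367409/20.097 = 2.506
Sum = 10.97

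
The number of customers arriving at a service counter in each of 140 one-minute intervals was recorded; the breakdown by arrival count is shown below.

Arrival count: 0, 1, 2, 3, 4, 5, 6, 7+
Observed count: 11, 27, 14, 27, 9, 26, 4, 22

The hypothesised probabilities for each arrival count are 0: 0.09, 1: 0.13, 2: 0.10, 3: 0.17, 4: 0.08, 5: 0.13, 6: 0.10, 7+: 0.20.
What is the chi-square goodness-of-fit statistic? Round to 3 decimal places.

Expected counts E_i = n·p_i: 140×0.09 = 12.6, 140×0.13 = 18.2, 140×0.10 = 14, 140×0.17 = 23.8, 140×0.08 = 11.2, 140×0.13 = 18.2, 140×0.10 = 14, 140×0.20 = 28.
0: (11 − 12.6)²/12.6 = 2.56/12.6 = 0.2032
1: (27 − 18.2)²/18.2 = 77.44/18.2 = 4.2549
2: (14 − 14)²/14 = 0/14 = 0.0000
3: (27 − 23.8)²/23.8 = 10.24/23.8 = 0.4303
4: (9 − 11.2)²/11.2 = 4.84/11.2 = 0.4321
5: (26 − 18.2)²/18.2 = 60.84/18.2 = 3.3429
6: (4 − 14)²/14 = 100/14 = 7.1429
7+: (22 − 28)²/28 = 36/28 = 1.2857
Sum = 17.092

17.092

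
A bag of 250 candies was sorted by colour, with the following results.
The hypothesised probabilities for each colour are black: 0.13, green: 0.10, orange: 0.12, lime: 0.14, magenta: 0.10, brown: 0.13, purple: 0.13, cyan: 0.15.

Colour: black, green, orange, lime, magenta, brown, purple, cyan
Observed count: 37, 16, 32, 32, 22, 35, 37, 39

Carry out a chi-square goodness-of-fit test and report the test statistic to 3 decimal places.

5.489

Expected counts E_i = n·p_i: 250×0.13 = 32.5, 250×0.10 = 25, 250×0.12 = 30, 250×0.14 = 35, 250×0.10 = 25, 250×0.13 = 32.5, 250×0.13 = 32.5, 250×0.15 = 37.5.
black: (37 − 32.5)²/32.5 = 20.25/32.5 = 0.6231
green: (16 − 25)²/25 = 81/25 = 3.2400
orange: (32 − 30)²/30 = 4/30 = 0.1333
lime: (32 − 35)²/35 = 9/35 = 0.2571
magenta: (22 − 25)²/25 = 9/25 = 0.3600
brown: (35 − 32.5)²/32.5 = 6.25/32.5 = 0.1923
purple: (37 − 32.5)²/32.5 = 20.25/32.5 = 0.6231
cyan: (39 − 37.5)²/37.5 = 2.25/37.5 = 0.0600
Sum = 5.489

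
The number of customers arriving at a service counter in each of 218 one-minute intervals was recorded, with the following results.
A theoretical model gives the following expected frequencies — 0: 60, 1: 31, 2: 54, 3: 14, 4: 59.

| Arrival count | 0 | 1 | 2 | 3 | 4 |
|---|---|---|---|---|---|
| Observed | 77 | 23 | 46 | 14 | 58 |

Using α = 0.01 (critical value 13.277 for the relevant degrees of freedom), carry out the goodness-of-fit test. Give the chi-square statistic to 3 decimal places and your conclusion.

8.083; do not reject

0: (77 − 60)²/60 = 289/60 = 4.8167
1: (23 − 31)²/31 = 64/31 = 2.0645
2: (46 − 54)²/54 = 64/54 = 1.1852
3: (14 − 14)²/14 = 0/14 = 0.0000
4: (58 − 59)²/59 = 1/59 = 0.0169
Sum = 8.083
df = 4. Since 8.083 < 13.277, we do not reject H₀.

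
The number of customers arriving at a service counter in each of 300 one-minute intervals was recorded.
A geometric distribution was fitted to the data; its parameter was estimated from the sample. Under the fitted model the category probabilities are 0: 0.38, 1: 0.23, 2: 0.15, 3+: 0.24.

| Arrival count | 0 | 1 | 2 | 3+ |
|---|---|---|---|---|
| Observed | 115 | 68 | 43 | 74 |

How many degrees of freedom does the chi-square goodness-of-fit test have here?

There are k = 4 categories and 1 parameter estimated from the data, so df = 4 − 1 − 1 = 2.

2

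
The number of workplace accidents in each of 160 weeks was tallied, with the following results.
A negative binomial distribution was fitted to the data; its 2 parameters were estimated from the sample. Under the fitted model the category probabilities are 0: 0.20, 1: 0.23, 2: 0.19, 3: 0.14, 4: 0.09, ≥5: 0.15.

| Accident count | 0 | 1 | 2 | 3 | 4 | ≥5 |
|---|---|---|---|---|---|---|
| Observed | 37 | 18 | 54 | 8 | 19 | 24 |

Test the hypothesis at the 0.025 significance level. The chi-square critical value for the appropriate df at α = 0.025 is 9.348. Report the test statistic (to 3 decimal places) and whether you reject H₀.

Expected counts E_i = n·p_i: 160×0.20 = 32, 160×0.23 = 36.8, 160×0.19 = 30.4, 160×0.14 = 22.4, 160×0.09 = 14.4, 160×0.15 = 24.
χ² = (37−32)²/32 + (18−36.8)²/36.8 + (54−30.4)²/30.4 + (8−22.4)²/22.4 + (19−14.4)²/14.4 + (24−24)²/24
   = 0.7813 + 9.6043 + 18.3211 + 9.2571 + 1.4694 + 0.0000
Sum = 39.433
df = 3. Since 39.433 > 9.348, we reject H₀.

39.433; reject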